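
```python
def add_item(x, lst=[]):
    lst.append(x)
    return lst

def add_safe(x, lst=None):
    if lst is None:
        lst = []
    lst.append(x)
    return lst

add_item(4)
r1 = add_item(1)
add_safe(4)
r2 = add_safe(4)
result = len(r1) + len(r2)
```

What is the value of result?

Step 1: add_item shares mutable default: after 2 calls, lst = [4, 1], len = 2.
Step 2: add_safe creates fresh list each time: r2 = [4], len = 1.
Step 3: result = 2 + 1 = 3

The answer is 3.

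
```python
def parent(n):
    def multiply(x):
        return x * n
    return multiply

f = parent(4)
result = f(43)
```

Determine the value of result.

Step 1: parent(4) returns multiply closure with n = 4.
Step 2: f(43) computes 43 * 4 = 172.
Step 3: result = 172

The answer is 172.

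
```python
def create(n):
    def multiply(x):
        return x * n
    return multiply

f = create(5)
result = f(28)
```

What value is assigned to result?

Step 1: create(5) returns multiply closure with n = 5.
Step 2: f(28) computes 28 * 5 = 140.
Step 3: result = 140

The answer is 140.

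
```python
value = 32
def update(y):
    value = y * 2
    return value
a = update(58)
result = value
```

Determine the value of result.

Step 1: Global value = 32.
Step 2: update(58) creates local value = 58 * 2 = 116.
Step 3: Global value unchanged because no global keyword. result = 32

The answer is 32.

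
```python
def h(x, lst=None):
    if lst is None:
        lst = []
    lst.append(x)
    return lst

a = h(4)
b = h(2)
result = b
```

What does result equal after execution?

Step 1: None default with guard creates a NEW list each call.
Step 2: a = [4] (fresh list). b = [2] (another fresh list).
Step 3: result = [2] (this is the fix for mutable default)

The answer is [2].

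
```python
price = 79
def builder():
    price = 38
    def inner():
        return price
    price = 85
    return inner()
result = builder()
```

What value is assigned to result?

Step 1: builder() sets price = 38, then later price = 85.
Step 2: inner() is called after price is reassigned to 85. Closures capture variables by reference, not by value.
Step 3: result = 85

The answer is 85.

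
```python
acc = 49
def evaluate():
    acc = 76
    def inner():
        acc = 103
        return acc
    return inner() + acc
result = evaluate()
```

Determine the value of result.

Step 1: evaluate() has local acc = 76. inner() has local acc = 103.
Step 2: inner() returns its local acc = 103.
Step 3: evaluate() returns 103 + its own acc (76) = 179

The answer is 179.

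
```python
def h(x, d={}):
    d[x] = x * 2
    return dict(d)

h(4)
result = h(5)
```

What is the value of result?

Step 1: Mutable default dict is shared across calls.
Step 2: First call adds 4: 8. Second call adds 5: 10.
Step 3: result = {4: 8, 5: 10}

The answer is {4: 8, 5: 10}.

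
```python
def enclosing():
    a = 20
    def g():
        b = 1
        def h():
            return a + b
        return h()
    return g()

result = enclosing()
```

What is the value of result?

Step 1: enclosing() defines a = 20. g() defines b = 1.
Step 2: h() accesses both from enclosing scopes: a = 20, b = 1.
Step 3: result = 20 + 1 = 21

The answer is 21.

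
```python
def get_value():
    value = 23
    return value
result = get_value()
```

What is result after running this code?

Step 1: get_value() defines value = 23 in its local scope.
Step 2: return value finds the local variable value = 23.
Step 3: result = 23

The answer is 23.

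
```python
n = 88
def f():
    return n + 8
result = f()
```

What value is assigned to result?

Step 1: n = 88 is defined globally.
Step 2: f() looks up n from global scope = 88, then computes 88 + 8 = 96.
Step 3: result = 96

The answer is 96.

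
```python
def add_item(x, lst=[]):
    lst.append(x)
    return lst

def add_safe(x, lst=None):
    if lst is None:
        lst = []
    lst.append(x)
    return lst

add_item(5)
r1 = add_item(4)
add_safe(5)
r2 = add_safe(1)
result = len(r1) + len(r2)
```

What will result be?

Step 1: add_item shares mutable default: after 2 calls, lst = [5, 4], len = 2.
Step 2: add_safe creates fresh list each time: r2 = [1], len = 1.
Step 3: result = 2 + 1 = 3

The answer is 3.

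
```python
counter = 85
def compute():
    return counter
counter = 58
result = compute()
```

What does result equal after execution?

Step 1: counter is first set to 85, then reassigned to 58.
Step 2: compute() is called after the reassignment, so it looks up the current global counter = 58.
Step 3: result = 58

The answer is 58.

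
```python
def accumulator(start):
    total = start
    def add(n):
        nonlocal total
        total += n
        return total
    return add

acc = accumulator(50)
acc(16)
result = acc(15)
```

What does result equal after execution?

Step 1: accumulator(50) creates closure with total = 50.
Step 2: First acc(16): total = 50 + 16 = 66.
Step 3: Second acc(15): total = 66 + 15 = 81. result = 81

The answer is 81.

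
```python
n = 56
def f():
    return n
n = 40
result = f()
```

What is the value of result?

Step 1: n is first set to 56, then reassigned to 40.
Step 2: f() is called after the reassignment, so it looks up the current global n = 40.
Step 3: result = 40

The answer is 40.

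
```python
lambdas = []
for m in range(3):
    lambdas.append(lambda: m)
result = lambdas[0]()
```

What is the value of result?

Step 1: The loop creates 3 lambdas, all referencing the same variable m.
Step 2: After the loop, m = 2 (final value).
Step 3: lambdas[0]() looks up m at call time and finds 2. This is the late binding gotcha. result = 2

The answer is 2.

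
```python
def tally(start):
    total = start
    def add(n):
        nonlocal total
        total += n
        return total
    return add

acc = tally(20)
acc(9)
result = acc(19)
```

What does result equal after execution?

Step 1: tally(20) creates closure with total = 20.
Step 2: First acc(9): total = 20 + 9 = 29.
Step 3: Second acc(19): total = 29 + 19 = 48. result = 48

The answer is 48.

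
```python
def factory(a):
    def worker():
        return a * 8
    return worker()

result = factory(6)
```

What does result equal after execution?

Step 1: factory(6) binds parameter a = 6.
Step 2: worker() accesses a = 6 from enclosing scope.
Step 3: result = 6 * 8 = 48

The answer is 48.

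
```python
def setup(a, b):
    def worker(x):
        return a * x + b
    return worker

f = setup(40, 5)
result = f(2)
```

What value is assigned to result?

Step 1: setup(40, 5) captures a = 40, b = 5.
Step 2: f(2) computes 40 * 2 + 5 = 85.
Step 3: result = 85

The answer is 85.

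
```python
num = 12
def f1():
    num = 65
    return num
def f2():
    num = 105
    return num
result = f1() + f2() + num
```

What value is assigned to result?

Step 1: Each function shadows global num with its own local.
Step 2: f1() returns 65, f2() returns 105.
Step 3: Global num = 12 is unchanged. result = 65 + 105 + 12 = 182

The answer is 182.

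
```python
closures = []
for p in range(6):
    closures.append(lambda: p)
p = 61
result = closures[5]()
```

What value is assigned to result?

Step 1: Lambdas capture the variable p by reference, not by value.
Step 2: After the loop, p is reassigned to 61.
Step 3: closures[5]() looks up the current p = 61. result = 61

The answer is 61.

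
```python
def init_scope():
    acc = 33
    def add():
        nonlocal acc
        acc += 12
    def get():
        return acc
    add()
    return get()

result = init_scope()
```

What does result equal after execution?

Step 1: acc = 33. add() modifies it via nonlocal, get() reads it.
Step 2: add() makes acc = 33 + 12 = 45.
Step 3: get() returns 45. result = 45

The answer is 45.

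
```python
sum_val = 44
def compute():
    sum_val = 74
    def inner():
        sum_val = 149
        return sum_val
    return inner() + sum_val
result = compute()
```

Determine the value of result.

Step 1: compute() has local sum_val = 74. inner() has local sum_val = 149.
Step 2: inner() returns its local sum_val = 149.
Step 3: compute() returns 149 + its own sum_val (74) = 223

The answer is 223.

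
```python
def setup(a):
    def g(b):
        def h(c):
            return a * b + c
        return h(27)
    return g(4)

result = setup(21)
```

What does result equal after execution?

Step 1: a = 21, b = 4, c = 27.
Step 2: h() computes a * b + c = 21 * 4 + 27 = 111.
Step 3: result = 111

The answer is 111.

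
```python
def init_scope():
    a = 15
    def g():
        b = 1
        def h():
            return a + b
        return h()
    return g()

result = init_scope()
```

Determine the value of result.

Step 1: init_scope() defines a = 15. g() defines b = 1.
Step 2: h() accesses both from enclosing scopes: a = 15, b = 1.
Step 3: result = 15 + 1 = 16

The answer is 16.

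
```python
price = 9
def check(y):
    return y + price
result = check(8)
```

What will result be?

Step 1: price = 9 is defined globally.
Step 2: check(8) uses parameter y = 8 and looks up price from global scope = 9.
Step 3: result = 8 + 9 = 17

The answer is 17.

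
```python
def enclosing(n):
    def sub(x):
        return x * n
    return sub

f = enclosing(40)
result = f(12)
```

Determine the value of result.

Step 1: enclosing(40) creates a closure capturing n = 40.
Step 2: f(12) computes 12 * 40 = 480.
Step 3: result = 480

The answer is 480.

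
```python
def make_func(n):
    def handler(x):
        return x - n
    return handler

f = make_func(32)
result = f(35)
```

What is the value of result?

Step 1: make_func(32) creates a closure capturing n = 32.
Step 2: f(35) computes 35 - 32 = 3.
Step 3: result = 3

The answer is 3.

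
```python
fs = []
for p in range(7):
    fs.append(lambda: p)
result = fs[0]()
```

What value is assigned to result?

Step 1: The loop creates 7 lambdas, all referencing the same variable p.
Step 2: After the loop, p = 6 (final value).
Step 3: fs[0]() looks up p at call time and finds 6. This is the late binding gotcha. result = 6

The answer is 6.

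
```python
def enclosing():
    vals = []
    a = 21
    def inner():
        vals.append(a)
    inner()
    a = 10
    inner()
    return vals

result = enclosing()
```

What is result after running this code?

Step 1: a = 21. inner() appends current a to vals.
Step 2: First inner(): appends 21. Then a = 10.
Step 3: Second inner(): appends 10 (closure sees updated a). result = [21, 10]

The answer is [21, 10].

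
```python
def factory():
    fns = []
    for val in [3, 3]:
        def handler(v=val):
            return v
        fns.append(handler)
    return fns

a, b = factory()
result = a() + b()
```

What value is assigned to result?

Step 1: Default argument v=val captures val at each iteration.
Step 2: a() returns 3 (captured at first iteration), b() returns 3 (captured at second).
Step 3: result = 3 + 3 = 6

The answer is 6.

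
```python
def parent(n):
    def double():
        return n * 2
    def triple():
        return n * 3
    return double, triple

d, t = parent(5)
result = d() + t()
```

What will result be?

Step 1: Both closures capture the same n = 5.
Step 2: d() = 5 * 2 = 10, t() = 5 * 3 = 15.
Step 3: result = 10 + 15 = 25

The answer is 25.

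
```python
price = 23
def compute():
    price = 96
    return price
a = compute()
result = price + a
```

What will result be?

Step 1: Global price = 23. compute() returns local price = 96.
Step 2: a = 96. Global price still = 23.
Step 3: result = 23 + 96 = 119

The answer is 119.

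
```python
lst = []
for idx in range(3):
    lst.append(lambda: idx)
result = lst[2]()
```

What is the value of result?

Step 1: The loop creates 3 lambdas, all referencing the same variable idx.
Step 2: After the loop, idx = 2 (final value).
Step 3: lst[2]() looks up idx at call time and finds 2. This is the late binding gotcha. result = 2

The answer is 2.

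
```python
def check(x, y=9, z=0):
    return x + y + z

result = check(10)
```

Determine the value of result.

Step 1: check(10) uses defaults y = 9, z = 0.
Step 2: Returns 10 + 9 + 0 = 19.
Step 3: result = 19

The answer is 19.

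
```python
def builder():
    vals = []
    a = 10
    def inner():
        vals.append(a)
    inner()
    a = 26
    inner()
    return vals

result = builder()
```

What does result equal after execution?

Step 1: a = 10. inner() appends current a to vals.
Step 2: First inner(): appends 10. Then a = 26.
Step 3: Second inner(): appends 26 (closure sees updated a). result = [10, 26]

The answer is [10, 26].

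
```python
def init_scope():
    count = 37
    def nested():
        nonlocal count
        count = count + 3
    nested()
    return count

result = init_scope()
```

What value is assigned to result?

Step 1: init_scope() sets count = 37.
Step 2: nested() uses nonlocal to modify count in init_scope's scope: count = 37 + 3 = 40.
Step 3: init_scope() returns the modified count = 40

The answer is 40.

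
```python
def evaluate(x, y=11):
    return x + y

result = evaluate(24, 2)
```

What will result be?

Step 1: evaluate(24, 2) overrides default y with 2.
Step 2: Returns 24 + 2 = 26.
Step 3: result = 26

The answer is 26.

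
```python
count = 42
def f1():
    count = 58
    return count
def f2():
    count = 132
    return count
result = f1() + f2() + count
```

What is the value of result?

Step 1: Each function shadows global count with its own local.
Step 2: f1() returns 58, f2() returns 132.
Step 3: Global count = 42 is unchanged. result = 58 + 132 + 42 = 232

The answer is 232.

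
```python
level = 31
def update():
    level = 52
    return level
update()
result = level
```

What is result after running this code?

Step 1: Global level = 31.
Step 2: update() creates local level = 52 (shadow, not modification).
Step 3: After update() returns, global level is unchanged. result = 31

The answer is 31.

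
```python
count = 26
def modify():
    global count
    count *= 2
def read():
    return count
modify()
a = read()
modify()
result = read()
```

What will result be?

Step 1: count = 26.
Step 2: First modify(): count = 26 * 2 = 52.
Step 3: Second modify(): count = 52 * 2 = 104.
Step 4: read() returns 104

The answer is 104.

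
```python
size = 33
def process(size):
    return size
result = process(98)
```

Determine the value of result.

Step 1: Global size = 33.
Step 2: process(98) takes parameter size = 98, which shadows the global.
Step 3: result = 98

The answer is 98.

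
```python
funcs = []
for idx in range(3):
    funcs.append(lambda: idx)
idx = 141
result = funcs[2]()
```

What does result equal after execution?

Step 1: Lambdas capture the variable idx by reference, not by value.
Step 2: After the loop, idx is reassigned to 141.
Step 3: funcs[2]() looks up the current idx = 141. result = 141

The answer is 141.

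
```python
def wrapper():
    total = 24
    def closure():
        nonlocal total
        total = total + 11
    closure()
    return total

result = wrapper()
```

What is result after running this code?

Step 1: wrapper() sets total = 24.
Step 2: closure() uses nonlocal to modify total in wrapper's scope: total = 24 + 11 = 35.
Step 3: wrapper() returns the modified total = 35

The answer is 35.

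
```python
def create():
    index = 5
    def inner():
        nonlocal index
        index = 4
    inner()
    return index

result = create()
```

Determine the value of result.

Step 1: create() sets index = 5.
Step 2: inner() uses nonlocal to reassign index = 4.
Step 3: result = 4

The answer is 4.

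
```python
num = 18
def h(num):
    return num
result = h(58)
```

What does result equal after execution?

Step 1: Global num = 18.
Step 2: h(58) takes parameter num = 58, which shadows the global.
Step 3: result = 58

The answer is 58.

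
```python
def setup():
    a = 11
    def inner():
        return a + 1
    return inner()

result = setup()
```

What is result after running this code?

Step 1: setup() defines a = 11.
Step 2: inner() reads a = 11 from enclosing scope, returns 11 + 1 = 12.
Step 3: result = 12

The answer is 12.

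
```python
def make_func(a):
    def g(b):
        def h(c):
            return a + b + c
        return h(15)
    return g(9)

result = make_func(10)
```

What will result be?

Step 1: a = 10, b = 9, c = 15 across three nested scopes.
Step 2: h() accesses all three via LEGB rule.
Step 3: result = 10 + 9 + 15 = 34

The answer is 34.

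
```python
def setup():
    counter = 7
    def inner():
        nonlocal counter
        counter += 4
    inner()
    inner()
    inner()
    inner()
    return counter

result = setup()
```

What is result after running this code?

Step 1: counter starts at 7.
Step 2: inner() is called 4 times, each adding 4.
Step 3: counter = 7 + 4 * 4 = 23

The answer is 23.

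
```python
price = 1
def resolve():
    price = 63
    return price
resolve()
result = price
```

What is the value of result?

Step 1: price = 1 globally.
Step 2: resolve() creates a LOCAL price = 63 (no global keyword!).
Step 3: The global price is unchanged. result = 1

The answer is 1.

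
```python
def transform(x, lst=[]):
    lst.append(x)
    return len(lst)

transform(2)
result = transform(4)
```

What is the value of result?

Step 1: Mutable default list persists between calls.
Step 2: First call: lst = [2], len = 1. Second call: lst = [2, 4], len = 2.
Step 3: result = 2

The answer is 2.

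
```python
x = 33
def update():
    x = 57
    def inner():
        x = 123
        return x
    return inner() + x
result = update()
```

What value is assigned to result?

Step 1: update() has local x = 57. inner() has local x = 123.
Step 2: inner() returns its local x = 123.
Step 3: update() returns 123 + its own x (57) = 180

The answer is 180.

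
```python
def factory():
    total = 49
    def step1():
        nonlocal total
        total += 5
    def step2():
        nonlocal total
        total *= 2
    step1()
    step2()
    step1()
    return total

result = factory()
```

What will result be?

Step 1: total = 49.
Step 2: step1(): total = 49 + 5 = 54.
Step 3: step2(): total = 54 * 2 = 108.
Step 4: step1(): total = 108 + 5 = 113. result = 113

The answer is 113.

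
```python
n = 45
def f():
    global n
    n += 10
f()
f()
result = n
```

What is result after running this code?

Step 1: n = 45.
Step 2: First f(): n = 45 + 10 = 55.
Step 3: Second f(): n = 55 + 10 = 65. result = 65

The answer is 65.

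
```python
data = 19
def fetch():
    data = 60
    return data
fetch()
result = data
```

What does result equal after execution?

Step 1: Global data = 19.
Step 2: fetch() creates local data = 60 (shadow, not modification).
Step 3: After fetch() returns, global data is unchanged. result = 19

The answer is 19.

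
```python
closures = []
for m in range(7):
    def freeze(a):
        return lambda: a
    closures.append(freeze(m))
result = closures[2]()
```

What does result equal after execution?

Step 1: freeze(m) creates a new scope capturing a = m at call time.
Step 2: closures[2] = freeze(2), so its lambda captures a = 2.
Step 3: result = 2 (closure factory fixes late binding)

The answer is 2.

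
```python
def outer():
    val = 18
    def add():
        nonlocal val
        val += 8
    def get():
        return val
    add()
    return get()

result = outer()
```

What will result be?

Step 1: val = 18. add() modifies it via nonlocal, get() reads it.
Step 2: add() makes val = 18 + 8 = 26.
Step 3: get() returns 26. result = 26

The answer is 26.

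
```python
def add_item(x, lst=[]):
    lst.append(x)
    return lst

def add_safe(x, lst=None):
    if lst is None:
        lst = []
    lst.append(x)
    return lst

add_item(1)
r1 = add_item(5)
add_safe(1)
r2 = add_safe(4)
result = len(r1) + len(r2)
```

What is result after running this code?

Step 1: add_item shares mutable default: after 2 calls, lst = [1, 5], len = 2.
Step 2: add_safe creates fresh list each time: r2 = [4], len = 1.
Step 3: result = 2 + 1 = 3

The answer is 3.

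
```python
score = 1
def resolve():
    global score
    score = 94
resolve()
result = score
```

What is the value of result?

Step 1: score = 1 globally.
Step 2: resolve() declares global score and sets it to 94.
Step 3: After resolve(), global score = 94. result = 94

The answer is 94.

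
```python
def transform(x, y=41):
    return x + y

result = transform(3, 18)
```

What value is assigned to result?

Step 1: transform(3, 18) overrides default y with 18.
Step 2: Returns 3 + 18 = 21.
Step 3: result = 21

The answer is 21.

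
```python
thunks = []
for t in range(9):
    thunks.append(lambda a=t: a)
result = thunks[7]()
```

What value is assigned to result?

Step 1: Default argument a=t captures t's value at each iteration.
Step 2: thunks[7] captured a = 7 when t was 7.
Step 3: result = 7

The answer is 7.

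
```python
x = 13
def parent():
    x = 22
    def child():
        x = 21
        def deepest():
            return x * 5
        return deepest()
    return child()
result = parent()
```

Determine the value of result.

Step 1: deepest() looks up x through LEGB: not local, finds x = 21 in enclosing child().
Step 2: Returns 21 * 5 = 105.
Step 3: result = 105

The answer is 105.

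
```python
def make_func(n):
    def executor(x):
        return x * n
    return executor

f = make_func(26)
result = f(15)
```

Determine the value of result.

Step 1: make_func(26) creates a closure capturing n = 26.
Step 2: f(15) computes 15 * 26 = 390.
Step 3: result = 390

The answer is 390.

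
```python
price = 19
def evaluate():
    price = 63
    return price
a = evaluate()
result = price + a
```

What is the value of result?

Step 1: Global price = 19. evaluate() returns local price = 63.
Step 2: a = 63. Global price still = 19.
Step 3: result = 19 + 63 = 82

The answer is 82.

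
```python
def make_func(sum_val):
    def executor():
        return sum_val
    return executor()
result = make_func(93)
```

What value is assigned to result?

Step 1: make_func(93) binds parameter sum_val = 93.
Step 2: executor() looks up sum_val in enclosing scope and finds the parameter sum_val = 93.
Step 3: result = 93

The answer is 93.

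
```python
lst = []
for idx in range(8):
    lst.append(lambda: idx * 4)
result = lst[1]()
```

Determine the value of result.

Step 1: All lambdas reference the same variable idx (late binding).
Step 2: After the loop, idx = 7. Every lambda returns idx * 4.
Step 3: lst[1]() = 7 * 4 = 28

The answer is 28.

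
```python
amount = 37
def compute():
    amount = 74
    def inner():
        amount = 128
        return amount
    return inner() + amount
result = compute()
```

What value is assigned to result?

Step 1: compute() has local amount = 74. inner() has local amount = 128.
Step 2: inner() returns its local amount = 128.
Step 3: compute() returns 128 + its own amount (74) = 202

The answer is 202.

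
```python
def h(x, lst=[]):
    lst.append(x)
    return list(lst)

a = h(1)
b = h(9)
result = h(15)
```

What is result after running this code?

Step 1: Default list is shared. list() creates copies for return values.
Step 2: Internal list grows: [1] -> [1, 9] -> [1, 9, 15].
Step 3: result = [1, 9, 15]

The answer is [1, 9, 15].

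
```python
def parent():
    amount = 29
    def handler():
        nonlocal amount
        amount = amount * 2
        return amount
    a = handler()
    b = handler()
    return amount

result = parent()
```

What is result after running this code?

Step 1: amount starts at 29.
Step 2: First handler(): amount = 29 * 2 = 58.
Step 3: Second handler(): amount = 58 * 2 = 116.
Step 4: result = 116

The answer is 116.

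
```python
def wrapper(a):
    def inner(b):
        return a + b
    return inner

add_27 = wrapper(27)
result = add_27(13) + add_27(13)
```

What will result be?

Step 1: add_27 captures a = 27.
Step 2: add_27(13) = 27 + 13 = 40, called twice.
Step 3: result = 40 + 40 = 80

The answer is 80.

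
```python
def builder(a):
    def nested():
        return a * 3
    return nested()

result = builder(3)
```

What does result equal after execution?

Step 1: builder(3) binds parameter a = 3.
Step 2: nested() accesses a = 3 from enclosing scope.
Step 3: result = 3 * 3 = 9

The answer is 9.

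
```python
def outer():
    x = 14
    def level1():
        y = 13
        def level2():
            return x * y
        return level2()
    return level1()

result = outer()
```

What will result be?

Step 1: x = 14 in outer. y = 13 in level1.
Step 2: level2() reads x = 14 and y = 13 from enclosing scopes.
Step 3: result = 14 * 13 = 182

The answer is 182.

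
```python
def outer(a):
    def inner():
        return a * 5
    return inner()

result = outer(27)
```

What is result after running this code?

Step 1: outer(27) binds parameter a = 27.
Step 2: inner() accesses a = 27 from enclosing scope.
Step 3: result = 27 * 5 = 135

The answer is 135.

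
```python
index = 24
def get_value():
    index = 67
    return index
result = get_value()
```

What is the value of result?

Step 1: Global index = 24.
Step 2: get_value() creates local index = 67, shadowing the global.
Step 3: Returns local index = 67. result = 67

The answer is 67.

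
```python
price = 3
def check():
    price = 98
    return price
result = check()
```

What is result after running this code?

Step 1: Global price = 3.
Step 2: check() creates local price = 98, shadowing the global.
Step 3: Returns local price = 98. result = 98

The answer is 98.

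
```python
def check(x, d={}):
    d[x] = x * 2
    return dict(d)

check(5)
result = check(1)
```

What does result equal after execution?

Step 1: Mutable default dict is shared across calls.
Step 2: First call adds 5: 10. Second call adds 1: 2.
Step 3: result = {5: 10, 1: 2}

The answer is {5: 10, 1: 2}.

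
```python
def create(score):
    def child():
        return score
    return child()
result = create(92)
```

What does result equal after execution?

Step 1: create(92) binds parameter score = 92.
Step 2: child() looks up score in enclosing scope and finds the parameter score = 92.
Step 3: result = 92

The answer is 92.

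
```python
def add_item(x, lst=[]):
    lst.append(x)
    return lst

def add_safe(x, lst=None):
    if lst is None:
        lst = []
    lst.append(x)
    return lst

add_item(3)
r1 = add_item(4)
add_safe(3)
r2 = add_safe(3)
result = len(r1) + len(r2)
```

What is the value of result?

Step 1: add_item shares mutable default: after 2 calls, lst = [3, 4], len = 2.
Step 2: add_safe creates fresh list each time: r2 = [3], len = 1.
Step 3: result = 2 + 1 = 3

The answer is 3.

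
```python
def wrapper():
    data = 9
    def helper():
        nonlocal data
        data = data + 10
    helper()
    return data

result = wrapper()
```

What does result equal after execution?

Step 1: wrapper() sets data = 9.
Step 2: helper() uses nonlocal to modify data in wrapper's scope: data = 9 + 10 = 19.
Step 3: wrapper() returns the modified data = 19

The answer is 19.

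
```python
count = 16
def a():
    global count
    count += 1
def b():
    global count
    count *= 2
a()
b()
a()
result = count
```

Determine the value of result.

Step 1: count = 16.
Step 2: a(): count = 16 + 1 = 17.
Step 3: b(): count = 17 * 2 = 34.
Step 4: a(): count = 34 + 1 = 35

The answer is 35.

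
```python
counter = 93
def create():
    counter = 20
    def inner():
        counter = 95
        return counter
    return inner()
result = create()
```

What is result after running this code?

Step 1: Three scopes define counter: global (93), create (20), inner (95).
Step 2: inner() has its own local counter = 95, which shadows both enclosing and global.
Step 3: result = 95 (local wins in LEGB)

The answer is 95.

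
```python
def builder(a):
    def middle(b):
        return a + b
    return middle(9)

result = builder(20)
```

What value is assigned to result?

Step 1: builder(20) passes a = 20.
Step 2: middle(9) has b = 9, reads a = 20 from enclosing.
Step 3: result = 20 + 9 = 29

The answer is 29.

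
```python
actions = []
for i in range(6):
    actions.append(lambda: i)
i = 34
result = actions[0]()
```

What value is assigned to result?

Step 1: Lambdas capture the variable i by reference, not by value.
Step 2: After the loop, i is reassigned to 34.
Step 3: actions[0]() looks up the current i = 34. result = 34

The answer is 34.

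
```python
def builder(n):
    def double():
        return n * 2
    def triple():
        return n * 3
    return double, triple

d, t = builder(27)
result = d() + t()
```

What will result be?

Step 1: Both closures capture the same n = 27.
Step 2: d() = 27 * 2 = 54, t() = 27 * 3 = 81.
Step 3: result = 54 + 81 = 135

The answer is 135.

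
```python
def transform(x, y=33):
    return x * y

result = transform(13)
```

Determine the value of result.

Step 1: transform(13) uses default y = 33.
Step 2: Returns 13 * 33 = 429.
Step 3: result = 429

The answer is 429.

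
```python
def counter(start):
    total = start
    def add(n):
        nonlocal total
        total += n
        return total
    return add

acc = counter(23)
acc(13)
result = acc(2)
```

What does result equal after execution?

Step 1: counter(23) creates closure with total = 23.
Step 2: First acc(13): total = 23 + 13 = 36.
Step 3: Second acc(2): total = 36 + 2 = 38. result = 38

The answer is 38.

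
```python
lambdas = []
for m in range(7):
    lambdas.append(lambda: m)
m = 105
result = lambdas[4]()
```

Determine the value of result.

Step 1: Lambdas capture the variable m by reference, not by value.
Step 2: After the loop, m is reassigned to 105.
Step 3: lambdas[4]() looks up the current m = 105. result = 105

The answer is 105.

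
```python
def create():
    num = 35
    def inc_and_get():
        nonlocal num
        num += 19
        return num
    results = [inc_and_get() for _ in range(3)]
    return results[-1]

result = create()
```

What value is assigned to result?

Step 1: num = 35.
Step 2: Three calls to inc_and_get(), each adding 19.
Step 3: Last value = 35 + 19 * 3 = 92

The answer is 92.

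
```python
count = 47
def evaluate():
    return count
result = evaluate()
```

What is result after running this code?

Step 1: count = 47 is defined in the global scope.
Step 2: evaluate() looks up count. No local count exists, so Python checks the global scope via LEGB rule and finds count = 47.
Step 3: result = 47

The answer is 47.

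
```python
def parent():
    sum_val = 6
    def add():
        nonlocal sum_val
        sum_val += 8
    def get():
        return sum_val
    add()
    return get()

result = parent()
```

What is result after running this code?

Step 1: sum_val = 6. add() modifies it via nonlocal, get() reads it.
Step 2: add() makes sum_val = 6 + 8 = 14.
Step 3: get() returns 14. result = 14

The answer is 14.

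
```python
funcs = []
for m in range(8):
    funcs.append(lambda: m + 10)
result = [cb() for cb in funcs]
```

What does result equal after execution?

Step 1: All lambdas capture m by reference. After the loop, m = 7.
Step 2: Each call returns 7 + 10 = 17.
Step 3: result = [17, 17, 17, 17, 17, 17, 17, 17]

The answer is [17, 17, 17, 17, 17, 17, 17, 17].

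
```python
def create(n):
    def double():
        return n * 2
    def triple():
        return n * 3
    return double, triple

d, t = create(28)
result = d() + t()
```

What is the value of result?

Step 1: Both closures capture the same n = 28.
Step 2: d() = 28 * 2 = 56, t() = 28 * 3 = 84.
Step 3: result = 56 + 84 = 140

The answer is 140.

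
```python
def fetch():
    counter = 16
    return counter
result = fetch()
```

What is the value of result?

Step 1: fetch() defines counter = 16 in its local scope.
Step 2: return counter finds the local variable counter = 16.
Step 3: result = 16

The answer is 16.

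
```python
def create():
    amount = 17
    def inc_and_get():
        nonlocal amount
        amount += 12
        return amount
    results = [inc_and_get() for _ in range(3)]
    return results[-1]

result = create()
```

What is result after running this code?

Step 1: amount = 17.
Step 2: Three calls to inc_and_get(), each adding 12.
Step 3: Last value = 17 + 12 * 3 = 53

The answer is 53.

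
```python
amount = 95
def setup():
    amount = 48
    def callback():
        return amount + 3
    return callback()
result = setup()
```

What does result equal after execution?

Step 1: setup() shadows global amount with amount = 48.
Step 2: callback() finds amount = 48 in enclosing scope, computes 48 + 3 = 51.
Step 3: result = 51

The answer is 51.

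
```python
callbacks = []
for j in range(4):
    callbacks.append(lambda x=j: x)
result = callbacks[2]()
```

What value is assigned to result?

Step 1: Default argument x=j captures j's value at each iteration.
Step 2: callbacks[2] captured x = 2 when j was 2.
Step 3: result = 2

The answer is 2.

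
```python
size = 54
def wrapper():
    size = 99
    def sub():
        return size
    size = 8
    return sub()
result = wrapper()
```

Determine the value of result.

Step 1: wrapper() sets size = 99, then later size = 8.
Step 2: sub() is called after size is reassigned to 8. Closures capture variables by reference, not by value.
Step 3: result = 8

The answer is 8.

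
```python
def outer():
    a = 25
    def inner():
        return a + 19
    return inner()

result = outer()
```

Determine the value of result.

Step 1: outer() defines a = 25.
Step 2: inner() reads a = 25 from enclosing scope, returns 25 + 19 = 44.
Step 3: result = 44

The answer is 44.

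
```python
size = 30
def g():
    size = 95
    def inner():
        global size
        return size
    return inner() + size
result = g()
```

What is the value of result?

Step 1: Global size = 30. g() shadows with local size = 95.
Step 2: inner() uses global keyword, so inner() returns global size = 30.
Step 3: g() returns 30 + 95 = 125

The answer is 125.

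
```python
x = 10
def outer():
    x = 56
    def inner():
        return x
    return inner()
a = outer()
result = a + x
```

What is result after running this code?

Step 1: outer() has local x = 56. inner() reads from enclosing.
Step 2: outer() returns 56. Global x = 10 unchanged.
Step 3: result = 56 + 10 = 66

The answer is 66.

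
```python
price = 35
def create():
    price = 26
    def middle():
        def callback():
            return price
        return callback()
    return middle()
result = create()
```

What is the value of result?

Step 1: create() defines price = 26. middle() and callback() have no local price.
Step 2: callback() checks local (none), enclosing middle() (none), enclosing create() and finds price = 26.
Step 3: result = 26

The answer is 26.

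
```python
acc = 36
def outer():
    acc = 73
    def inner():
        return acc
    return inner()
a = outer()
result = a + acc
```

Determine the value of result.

Step 1: outer() has local acc = 73. inner() reads from enclosing.
Step 2: outer() returns 73. Global acc = 36 unchanged.
Step 3: result = 73 + 36 = 109

The answer is 109.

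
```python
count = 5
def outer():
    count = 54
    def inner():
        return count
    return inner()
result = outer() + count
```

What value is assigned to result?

Step 1: Global count = 5. outer() shadows with count = 54.
Step 2: inner() returns enclosing count = 54. outer() = 54.
Step 3: result = 54 + global count (5) = 59

The answer is 59.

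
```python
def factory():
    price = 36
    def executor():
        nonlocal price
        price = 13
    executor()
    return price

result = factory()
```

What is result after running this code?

Step 1: factory() sets price = 36.
Step 2: executor() uses nonlocal to reassign price = 13.
Step 3: result = 13

The answer is 13.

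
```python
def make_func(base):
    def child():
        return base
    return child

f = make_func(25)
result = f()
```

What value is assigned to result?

Step 1: make_func(25) creates closure capturing base = 25.
Step 2: f() returns the captured base = 25.
Step 3: result = 25

The answer is 25.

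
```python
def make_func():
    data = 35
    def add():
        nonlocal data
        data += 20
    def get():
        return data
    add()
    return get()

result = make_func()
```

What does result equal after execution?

Step 1: data = 35. add() modifies it via nonlocal, get() reads it.
Step 2: add() makes data = 35 + 20 = 55.
Step 3: get() returns 55. result = 55

The answer is 55.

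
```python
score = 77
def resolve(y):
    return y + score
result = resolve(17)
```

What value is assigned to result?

Step 1: score = 77 is defined globally.
Step 2: resolve(17) uses parameter y = 17 and looks up score from global scope = 77.
Step 3: result = 17 + 77 = 94

The answer is 94.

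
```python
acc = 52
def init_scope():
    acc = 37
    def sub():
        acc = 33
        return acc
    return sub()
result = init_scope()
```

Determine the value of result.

Step 1: Three scopes define acc: global (52), init_scope (37), sub (33).
Step 2: sub() has its own local acc = 33, which shadows both enclosing and global.
Step 3: result = 33 (local wins in LEGB)

The answer is 33.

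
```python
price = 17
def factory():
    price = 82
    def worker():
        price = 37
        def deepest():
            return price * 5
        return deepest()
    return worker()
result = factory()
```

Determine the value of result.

Step 1: deepest() looks up price through LEGB: not local, finds price = 37 in enclosing worker().
Step 2: Returns 37 * 5 = 185.
Step 3: result = 185

The answer is 185.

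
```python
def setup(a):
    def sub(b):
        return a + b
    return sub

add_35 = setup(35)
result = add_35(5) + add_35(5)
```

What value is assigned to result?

Step 1: add_35 captures a = 35.
Step 2: add_35(5) = 35 + 5 = 40, called twice.
Step 3: result = 40 + 40 = 80

The answer is 80.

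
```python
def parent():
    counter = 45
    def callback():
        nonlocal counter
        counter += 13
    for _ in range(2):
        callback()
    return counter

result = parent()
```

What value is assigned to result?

Step 1: counter = 45.
Step 2: callback() is called 2 times in a loop, each adding 13 via nonlocal.
Step 3: counter = 45 + 13 * 2 = 71

The answer is 71.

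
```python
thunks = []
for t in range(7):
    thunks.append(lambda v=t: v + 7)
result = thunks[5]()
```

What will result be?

Step 1: Default argument v=t captures t's value at definition time.
Step 2: thunks[5] was defined when t = 5, so v defaults to 5.
Step 3: result = 5 + 7 = 12 (default arg fixes the late binding issue)

The answer is 12.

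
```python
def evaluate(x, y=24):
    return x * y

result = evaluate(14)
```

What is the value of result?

Step 1: evaluate(14) uses default y = 24.
Step 2: Returns 14 * 24 = 336.
Step 3: result = 336

The answer is 336.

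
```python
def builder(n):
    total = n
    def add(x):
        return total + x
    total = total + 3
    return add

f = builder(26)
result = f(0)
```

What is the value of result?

Step 1: builder(26) sets total = 26, then total = 26 + 3 = 29.
Step 2: Closures capture by reference, so add sees total = 29.
Step 3: f(0) returns 29 + 0 = 29

The answer is 29.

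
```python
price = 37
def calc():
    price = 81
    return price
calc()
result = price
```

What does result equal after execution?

Step 1: Global price = 37.
Step 2: calc() creates local price = 81 (shadow, not modification).
Step 3: After calc() returns, global price is unchanged. result = 37

The answer is 37.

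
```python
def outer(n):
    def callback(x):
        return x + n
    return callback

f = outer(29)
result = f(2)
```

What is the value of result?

Step 1: outer(29) creates a closure that captures n = 29.
Step 2: f(2) calls the closure with x = 2, returning 2 + 29 = 31.
Step 3: result = 31

The answer is 31.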